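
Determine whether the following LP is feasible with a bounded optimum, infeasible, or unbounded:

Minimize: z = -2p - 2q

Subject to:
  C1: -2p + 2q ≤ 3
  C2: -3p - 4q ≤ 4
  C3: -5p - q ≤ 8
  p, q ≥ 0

Unbounded (objective can decrease without bound)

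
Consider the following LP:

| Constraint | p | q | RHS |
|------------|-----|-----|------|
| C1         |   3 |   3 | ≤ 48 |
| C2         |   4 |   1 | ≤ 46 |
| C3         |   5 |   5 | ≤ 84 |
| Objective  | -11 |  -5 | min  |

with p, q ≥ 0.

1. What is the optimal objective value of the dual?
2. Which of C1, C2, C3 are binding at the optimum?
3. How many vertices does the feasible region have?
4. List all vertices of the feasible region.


1. -140
2. C1, C2
3. 4
4. (0, 0), (11.5, 0), (10, 6), (0, 16)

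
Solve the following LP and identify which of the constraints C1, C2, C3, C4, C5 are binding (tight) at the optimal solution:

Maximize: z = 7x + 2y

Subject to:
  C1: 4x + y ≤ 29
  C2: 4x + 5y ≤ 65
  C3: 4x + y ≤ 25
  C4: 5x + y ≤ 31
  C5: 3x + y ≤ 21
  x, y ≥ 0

At x = 4, y = 9, compute slack b - a·x for each constraint:
  C1: 29 − 25 = 4  (slack)
  C2: 65 − 61 = 4  (slack)
  C3: 25 − 25 = 0  (binding)
  C4: 31 − 29 = 2  (slack)
  C5: 21 − 21 = 0  (binding)

Optimal: x = 4, y = 9
Binding: C3, C5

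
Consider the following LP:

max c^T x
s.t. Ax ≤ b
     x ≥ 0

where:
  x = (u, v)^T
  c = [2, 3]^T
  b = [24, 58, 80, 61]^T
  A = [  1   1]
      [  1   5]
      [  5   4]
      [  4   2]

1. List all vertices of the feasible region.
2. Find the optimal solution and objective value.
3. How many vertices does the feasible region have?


1. (0, 0), (15.25, 0), (14, 2.5), (8, 10), (0, 11.6)
2. u = 8, v = 10, z = 46
3. 5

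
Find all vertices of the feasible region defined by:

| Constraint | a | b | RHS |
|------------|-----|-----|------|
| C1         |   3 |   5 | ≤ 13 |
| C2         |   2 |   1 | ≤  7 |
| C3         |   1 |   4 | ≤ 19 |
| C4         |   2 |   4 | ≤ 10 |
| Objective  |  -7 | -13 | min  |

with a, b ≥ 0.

(0, 0), (3.5, 0), (3.143, 0.7143), (1, 2), (0, 2.5)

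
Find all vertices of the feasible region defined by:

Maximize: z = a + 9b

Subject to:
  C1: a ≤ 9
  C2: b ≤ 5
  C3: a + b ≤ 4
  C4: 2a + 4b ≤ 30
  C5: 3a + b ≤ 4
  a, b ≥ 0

(0, 0), (1.333, 0), (0, 4)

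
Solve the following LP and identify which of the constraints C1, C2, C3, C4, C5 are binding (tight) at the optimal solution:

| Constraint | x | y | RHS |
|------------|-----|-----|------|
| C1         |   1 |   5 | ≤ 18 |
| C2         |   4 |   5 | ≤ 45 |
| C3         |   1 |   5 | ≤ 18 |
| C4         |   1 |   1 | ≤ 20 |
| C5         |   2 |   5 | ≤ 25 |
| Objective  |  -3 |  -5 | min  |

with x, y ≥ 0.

At x = 10, y = 1, compute slack b - a·x for each constraint:
  C1: 18 − 15 = 3  (slack)
  C2: 45 − 45 = 0  (binding)
  C3: 18 − 15 = 3  (slack)
  C4: 20 − 11 = 9  (slack)
  C5: 25 − 25 = 0  (binding)

Optimal: x = 10, y = 1
Binding: C2, C5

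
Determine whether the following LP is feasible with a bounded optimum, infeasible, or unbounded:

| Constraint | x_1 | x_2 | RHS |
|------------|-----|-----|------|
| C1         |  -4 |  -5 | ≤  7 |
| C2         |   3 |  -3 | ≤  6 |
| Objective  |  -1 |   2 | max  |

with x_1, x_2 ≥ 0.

Unbounded (objective can increase without bound)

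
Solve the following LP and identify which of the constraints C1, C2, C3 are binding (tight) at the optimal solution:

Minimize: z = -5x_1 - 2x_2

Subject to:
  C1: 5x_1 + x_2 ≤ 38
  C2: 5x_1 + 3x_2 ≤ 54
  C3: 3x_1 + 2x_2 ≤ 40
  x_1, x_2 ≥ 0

At x_1 = 6, x_2 = 8, compute slack b - a·x for each constraint:
  C1: 38 − 38 = 0  (binding)
  C2: 54 − 54 = 0  (binding)
  C3: 40 − 34 = 6  (slack)

Optimal: x_1 = 6, x_2 = 8
Binding: C1, C2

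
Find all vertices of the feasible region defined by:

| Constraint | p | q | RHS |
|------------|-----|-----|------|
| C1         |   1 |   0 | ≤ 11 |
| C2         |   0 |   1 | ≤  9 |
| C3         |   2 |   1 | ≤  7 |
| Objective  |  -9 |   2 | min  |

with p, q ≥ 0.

(0, 0), (3.5, 0), (0, 7)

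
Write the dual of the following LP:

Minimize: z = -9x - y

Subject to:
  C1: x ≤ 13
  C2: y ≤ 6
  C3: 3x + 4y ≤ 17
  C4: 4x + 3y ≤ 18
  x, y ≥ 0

Primal min cᵀx s.t. Ax ≤ b, x ≥ 0  →  Dual max −bᵀy s.t. Aᵀy ≥ −c, y ≥ 0.

Maximize: z = -13y1 - 6y2 - 17y3 - 18y4

Subject to:
  y1 + 3y3 + 4y4 ≥ 9
  y2 + 4y3 + 3y4 ≥ 1
  y1, y2, y3, y4 ≥ 0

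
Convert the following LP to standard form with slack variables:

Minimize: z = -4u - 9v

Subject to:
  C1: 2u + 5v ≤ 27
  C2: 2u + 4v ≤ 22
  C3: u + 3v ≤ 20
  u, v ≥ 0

min z = -4u - 9v

s.t.
  2u + 5v + s1 = 27
  2u + 4v + s2 = 22
  u + 3v + s3 = 20
  u, v, s1, s2, s3 ≥ 0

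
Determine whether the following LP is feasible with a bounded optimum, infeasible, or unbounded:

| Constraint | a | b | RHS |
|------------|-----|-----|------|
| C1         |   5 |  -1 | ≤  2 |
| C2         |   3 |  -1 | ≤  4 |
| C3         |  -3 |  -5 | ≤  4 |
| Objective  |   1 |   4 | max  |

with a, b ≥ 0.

Unbounded (objective can increase without bound)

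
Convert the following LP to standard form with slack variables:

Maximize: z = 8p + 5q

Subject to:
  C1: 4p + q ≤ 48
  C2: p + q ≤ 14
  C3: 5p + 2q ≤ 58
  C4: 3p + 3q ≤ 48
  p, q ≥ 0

max z = 8p + 5q

s.t.
  4p + q + s1 = 48
  p + q + s2 = 14
  5p + 2q + s3 = 58
  3p + 3q + s4 = 48
  p, q, s1, s2, s3, s4 ≥ 0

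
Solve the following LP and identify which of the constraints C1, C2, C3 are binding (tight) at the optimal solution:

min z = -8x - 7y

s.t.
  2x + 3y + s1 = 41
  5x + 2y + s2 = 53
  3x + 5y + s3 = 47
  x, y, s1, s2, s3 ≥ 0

At x = 9, y = 4, compute slack b - a·x for each constraint:
  C1: 41 − 30 = 11  (slack)
  C2: 53 − 53 = 0  (binding)
  C3: 47 − 47 = 0  (binding)

Optimal: x = 9, y = 4
Binding: C2, C3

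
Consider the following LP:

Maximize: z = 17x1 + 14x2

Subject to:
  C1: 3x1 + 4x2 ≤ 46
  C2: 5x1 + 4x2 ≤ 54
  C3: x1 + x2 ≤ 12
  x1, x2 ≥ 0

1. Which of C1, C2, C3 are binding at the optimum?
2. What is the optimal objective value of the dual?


1. C2, C3
2. 186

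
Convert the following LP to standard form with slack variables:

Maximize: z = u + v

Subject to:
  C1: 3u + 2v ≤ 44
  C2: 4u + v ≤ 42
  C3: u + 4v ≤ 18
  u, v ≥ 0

max z = u + v

s.t.
  3u + 2v + s1 = 44
  4u + v + s2 = 42
  u + 4v + s3 = 18
  u, v, s1, s2, s3 ≥ 0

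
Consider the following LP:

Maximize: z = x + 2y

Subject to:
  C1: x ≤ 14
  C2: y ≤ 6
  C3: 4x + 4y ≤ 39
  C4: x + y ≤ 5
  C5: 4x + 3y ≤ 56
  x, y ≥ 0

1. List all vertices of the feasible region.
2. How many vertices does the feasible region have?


1. (0, 0), (5, 0), (0, 5)
2. 3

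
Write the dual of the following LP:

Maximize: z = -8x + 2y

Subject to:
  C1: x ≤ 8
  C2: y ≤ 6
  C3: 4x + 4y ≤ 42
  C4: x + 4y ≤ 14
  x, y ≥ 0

Primal max cᵀx s.t. Ax ≤ b, x ≥ 0  →  Dual min bᵀy s.t. Aᵀy ≥ c, y ≥ 0.

Minimize: z = 8y1 + 6y2 + 42y3 + 14y4

Subject to:
  y1 + 4y3 + y4 ≥ -8
  y2 + 4y3 + 4y4 ≥ 2
  y1, y2, y3, y4 ≥ 0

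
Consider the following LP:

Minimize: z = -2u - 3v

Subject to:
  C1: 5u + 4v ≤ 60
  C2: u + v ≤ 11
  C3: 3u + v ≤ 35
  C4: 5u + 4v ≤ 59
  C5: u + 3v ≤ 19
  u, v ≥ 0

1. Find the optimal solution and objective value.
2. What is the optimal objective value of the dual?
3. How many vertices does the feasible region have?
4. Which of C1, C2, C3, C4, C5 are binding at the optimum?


1. u = 7, v = 4, z = -26
2. -26
3. 4
4. C2, C5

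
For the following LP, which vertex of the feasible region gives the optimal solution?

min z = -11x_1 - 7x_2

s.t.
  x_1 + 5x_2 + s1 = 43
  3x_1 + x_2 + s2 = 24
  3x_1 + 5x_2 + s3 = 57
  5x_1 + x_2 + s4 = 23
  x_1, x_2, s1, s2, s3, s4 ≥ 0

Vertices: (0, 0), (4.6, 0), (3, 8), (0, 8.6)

Evaluate the objective at each vertex of the feasible region:
  z(0, 0) = 0
  z(4.6, 0) = -50.6
  z(3, 8) = -89  ←
  z(0, 8.6) = -60.2
The minimum is at x_1 = 3, x_2 = 8.

(3, 8)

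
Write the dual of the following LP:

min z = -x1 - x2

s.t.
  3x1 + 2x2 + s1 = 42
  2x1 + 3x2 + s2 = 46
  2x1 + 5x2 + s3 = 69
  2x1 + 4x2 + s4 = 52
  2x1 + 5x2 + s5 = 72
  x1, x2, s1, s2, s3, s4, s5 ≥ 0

Primal min cᵀx s.t. Ax ≤ b, x ≥ 0  →  Dual max −bᵀy s.t. Aᵀy ≥ −c, y ≥ 0.

Maximize: z = -42y1 - 46y2 - 69y3 - 52y4 - 72y5

Subject to:
  3y1 + 2y2 + 2y3 + 2y4 + 2y5 ≥ 1
  2y1 + 3y2 + 5y3 + 4y4 + 5y5 ≥ 1
  y1, y2, y3, y4, y5 ≥ 0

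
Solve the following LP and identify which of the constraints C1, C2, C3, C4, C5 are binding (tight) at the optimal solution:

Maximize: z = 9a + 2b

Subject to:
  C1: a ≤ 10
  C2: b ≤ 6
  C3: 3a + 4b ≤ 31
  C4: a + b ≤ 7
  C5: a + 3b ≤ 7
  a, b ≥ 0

At a = 7, b = 0, compute slack b - a·x for each constraint:
  C1: 10 − 7 = 3  (slack)
  C2: 6 − 0 = 6  (slack)
  C3: 31 − 21 = 10  (slack)
  C4: 7 − 7 = 0  (binding)
  C5: 7 − 7 = 0  (binding)

Optimal: a = 7, b = 0
Binding: C4, C5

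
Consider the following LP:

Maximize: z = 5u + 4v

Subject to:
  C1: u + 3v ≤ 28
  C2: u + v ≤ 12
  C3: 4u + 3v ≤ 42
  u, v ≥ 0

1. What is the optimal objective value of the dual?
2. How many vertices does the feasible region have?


1. 54
2. 5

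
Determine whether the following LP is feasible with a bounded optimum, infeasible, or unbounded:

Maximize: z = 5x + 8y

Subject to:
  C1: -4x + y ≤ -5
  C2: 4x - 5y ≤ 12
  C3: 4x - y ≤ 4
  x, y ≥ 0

Infeasible (no feasible solution exists)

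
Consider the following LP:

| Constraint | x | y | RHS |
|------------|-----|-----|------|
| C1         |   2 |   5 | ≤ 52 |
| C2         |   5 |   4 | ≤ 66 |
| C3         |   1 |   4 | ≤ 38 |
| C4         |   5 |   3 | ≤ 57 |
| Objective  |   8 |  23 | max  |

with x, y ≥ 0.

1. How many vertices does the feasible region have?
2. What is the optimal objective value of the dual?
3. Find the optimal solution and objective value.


1. 5
2. 232
3. x = 6, y = 8, z = 232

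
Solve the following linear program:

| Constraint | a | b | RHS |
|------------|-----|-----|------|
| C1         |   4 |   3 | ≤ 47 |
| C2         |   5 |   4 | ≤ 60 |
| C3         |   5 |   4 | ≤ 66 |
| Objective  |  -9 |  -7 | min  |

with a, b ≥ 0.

Evaluate the objective at each vertex of the feasible region:
  z(0, 0) = 0
  z(11.75, 0) = -105.8
  z(8, 5) = -107  ←
  z(0, 15) = -105
The minimum is at a = 8, b = 5.

a = 8, b = 5, z = -107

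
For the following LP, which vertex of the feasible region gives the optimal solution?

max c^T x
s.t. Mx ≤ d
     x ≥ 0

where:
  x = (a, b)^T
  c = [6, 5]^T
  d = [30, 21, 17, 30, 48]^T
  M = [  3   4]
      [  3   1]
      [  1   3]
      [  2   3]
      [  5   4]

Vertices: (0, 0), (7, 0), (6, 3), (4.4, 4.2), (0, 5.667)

Evaluate the objective at each vertex of the feasible region:
  z(0, 0) = 0
  z(7, 0) = 42
  z(6, 3) = 51  ←
  z(4.4, 4.2) = 47.4
  z(0, 5.667) = 28.33
The maximum is at a = 6, b = 3.

(6, 3)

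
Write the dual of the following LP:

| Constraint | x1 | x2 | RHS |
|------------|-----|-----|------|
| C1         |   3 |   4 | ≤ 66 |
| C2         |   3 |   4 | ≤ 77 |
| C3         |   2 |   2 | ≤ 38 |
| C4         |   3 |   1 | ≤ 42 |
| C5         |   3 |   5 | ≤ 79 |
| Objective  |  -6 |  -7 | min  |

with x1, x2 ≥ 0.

Primal min cᵀx s.t. Ax ≤ b, x ≥ 0  →  Dual max −bᵀy s.t. Aᵀy ≥ −c, y ≥ 0.

Maximize: z = -66y1 - 77y2 - 38y3 - 42y4 - 79y5

Subject to:
  3y1 + 3y2 + 2y3 + 3y4 + 3y5 ≥ 6
  4y1 + 4y2 + 2y3 + y4 + 5y5 ≥ 7
  y1, y2, y3, y4, y5 ≥ 0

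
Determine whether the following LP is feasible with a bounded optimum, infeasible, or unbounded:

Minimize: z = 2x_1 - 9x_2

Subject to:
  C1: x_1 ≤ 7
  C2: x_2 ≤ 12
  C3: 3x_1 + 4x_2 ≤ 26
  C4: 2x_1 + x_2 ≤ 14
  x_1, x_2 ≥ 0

Feasible with a bounded optimal solution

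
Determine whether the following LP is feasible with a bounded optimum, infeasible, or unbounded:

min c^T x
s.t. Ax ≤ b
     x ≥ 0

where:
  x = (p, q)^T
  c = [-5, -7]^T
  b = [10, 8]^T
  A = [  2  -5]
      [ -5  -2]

Unbounded (objective can decrease without bound)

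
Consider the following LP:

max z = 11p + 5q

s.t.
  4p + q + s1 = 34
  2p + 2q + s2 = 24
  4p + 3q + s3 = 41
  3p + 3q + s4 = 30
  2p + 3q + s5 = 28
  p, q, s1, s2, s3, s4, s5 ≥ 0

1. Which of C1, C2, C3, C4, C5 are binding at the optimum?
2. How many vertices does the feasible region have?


1. C1, C4
2. 5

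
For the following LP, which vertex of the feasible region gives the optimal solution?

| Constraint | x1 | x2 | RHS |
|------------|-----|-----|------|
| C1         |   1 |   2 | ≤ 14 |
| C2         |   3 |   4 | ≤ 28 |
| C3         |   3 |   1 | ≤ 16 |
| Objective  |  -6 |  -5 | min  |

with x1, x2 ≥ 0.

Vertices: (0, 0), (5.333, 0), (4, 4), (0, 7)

Evaluate the objective at each vertex of the feasible region:
  z(0, 0) = 0
  z(5.333, 0) = -32
  z(4, 4) = -44  ←
  z(0, 7) = -35
The minimum is at x1 = 4, x2 = 4.

(4, 4)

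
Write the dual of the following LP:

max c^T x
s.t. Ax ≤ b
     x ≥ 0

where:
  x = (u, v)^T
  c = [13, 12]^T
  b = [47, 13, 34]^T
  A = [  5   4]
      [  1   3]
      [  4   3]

Primal max cᵀx s.t. Ax ≤ b, x ≥ 0  →  Dual min bᵀy s.t. Aᵀy ≥ c, y ≥ 0.

Minimize: z = 47y1 + 13y2 + 34y3

Subject to:
  5y1 + y2 + 4y3 ≥ 13
  4y1 + 3y2 + 3y3 ≥ 12
  y1, y2, y3 ≥ 0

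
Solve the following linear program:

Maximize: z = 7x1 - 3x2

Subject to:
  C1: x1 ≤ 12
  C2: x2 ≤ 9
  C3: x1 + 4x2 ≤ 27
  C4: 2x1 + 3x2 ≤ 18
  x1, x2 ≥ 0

Evaluate the objective at each vertex of the feasible region:
  z(0, 0) = 0
  z(9, 0) = 63  ←
  z(0, 6) = -18
The maximum is at x1 = 9, x2 = 0.

x1 = 9, x2 = 0, z = 63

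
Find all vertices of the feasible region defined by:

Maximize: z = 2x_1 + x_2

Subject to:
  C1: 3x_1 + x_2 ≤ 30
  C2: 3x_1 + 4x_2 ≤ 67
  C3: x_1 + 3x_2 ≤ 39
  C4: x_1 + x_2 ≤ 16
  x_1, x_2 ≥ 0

(0, 0), (10, 0), (7, 9), (4.5, 11.5), (0, 13)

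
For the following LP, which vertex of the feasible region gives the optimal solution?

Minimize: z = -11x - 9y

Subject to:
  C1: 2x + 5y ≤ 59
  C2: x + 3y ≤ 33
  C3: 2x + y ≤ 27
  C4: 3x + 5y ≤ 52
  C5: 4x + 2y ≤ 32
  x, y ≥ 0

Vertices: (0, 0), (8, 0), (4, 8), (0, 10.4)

Evaluate the objective at each vertex of the feasible region:
  z(0, 0) = 0
  z(8, 0) = -88
  z(4, 8) = -116  ←
  z(0, 10.4) = -93.6
The minimum is at x = 4, y = 8.

(4, 8)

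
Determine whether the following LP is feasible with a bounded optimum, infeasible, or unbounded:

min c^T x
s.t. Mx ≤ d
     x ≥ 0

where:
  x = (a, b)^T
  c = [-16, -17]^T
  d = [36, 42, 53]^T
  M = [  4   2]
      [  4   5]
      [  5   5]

Feasible with a bounded optimal solution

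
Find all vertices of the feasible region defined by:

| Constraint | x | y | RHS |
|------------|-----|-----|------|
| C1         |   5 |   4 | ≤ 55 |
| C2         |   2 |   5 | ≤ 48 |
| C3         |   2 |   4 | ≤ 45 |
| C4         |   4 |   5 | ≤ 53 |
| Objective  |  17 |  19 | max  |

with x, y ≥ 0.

(0, 0), (11, 0), (7, 5), (2.5, 8.6), (0, 9.6)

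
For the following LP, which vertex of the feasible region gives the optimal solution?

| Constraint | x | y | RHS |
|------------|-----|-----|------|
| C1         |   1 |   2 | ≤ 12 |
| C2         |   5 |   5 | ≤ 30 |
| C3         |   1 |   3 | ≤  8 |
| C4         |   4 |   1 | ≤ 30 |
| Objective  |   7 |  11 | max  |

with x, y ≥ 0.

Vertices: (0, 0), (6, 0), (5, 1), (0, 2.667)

Evaluate the objective at each vertex of the feasible region:
  z(0, 0) = 0
  z(6, 0) = 42
  z(5, 1) = 46  ←
  z(0, 2.667) = 29.33
The maximum is at x = 5, y = 1.

(5, 1)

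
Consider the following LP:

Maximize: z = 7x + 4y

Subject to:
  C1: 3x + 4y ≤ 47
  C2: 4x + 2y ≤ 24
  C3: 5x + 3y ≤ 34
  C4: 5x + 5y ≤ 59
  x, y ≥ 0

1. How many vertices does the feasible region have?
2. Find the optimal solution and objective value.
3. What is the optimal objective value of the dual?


1. 4
2. x = 2, y = 8, z = 46
3. 46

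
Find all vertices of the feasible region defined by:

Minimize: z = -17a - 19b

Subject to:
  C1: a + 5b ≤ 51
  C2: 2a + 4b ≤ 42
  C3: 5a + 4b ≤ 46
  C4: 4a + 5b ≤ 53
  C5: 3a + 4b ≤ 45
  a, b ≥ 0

(0, 0), (9.2, 0), (2, 9), (0.6667, 10.07), (0, 10.2)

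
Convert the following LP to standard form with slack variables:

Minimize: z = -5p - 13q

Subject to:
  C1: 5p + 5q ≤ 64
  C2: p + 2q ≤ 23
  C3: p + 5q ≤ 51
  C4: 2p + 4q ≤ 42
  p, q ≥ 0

min z = -5p - 13q

s.t.
  5p + 5q + s1 = 64
  p + 2q + s2 = 23
  p + 5q + s3 = 51
  2p + 4q + s4 = 42
  p, q, s1, s2, s3, s4 ≥ 0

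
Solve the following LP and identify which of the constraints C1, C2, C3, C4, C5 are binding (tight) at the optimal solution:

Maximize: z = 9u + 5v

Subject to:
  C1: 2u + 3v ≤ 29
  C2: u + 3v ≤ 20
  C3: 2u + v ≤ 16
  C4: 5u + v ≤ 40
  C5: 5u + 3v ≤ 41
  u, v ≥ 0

At u = 7, v = 2, compute slack b - a·x for each constraint:
  C1: 29 − 20 = 9  (slack)
  C2: 20 − 13 = 7  (slack)
  C3: 16 − 16 = 0  (binding)
  C4: 40 − 37 = 3  (slack)
  C5: 41 − 41 = 0  (binding)

Optimal: u = 7, v = 2
Binding: C3, C5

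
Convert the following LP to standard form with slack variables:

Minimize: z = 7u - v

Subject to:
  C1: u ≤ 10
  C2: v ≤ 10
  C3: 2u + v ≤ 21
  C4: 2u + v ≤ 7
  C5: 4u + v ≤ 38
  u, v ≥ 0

min z = 7u - v

s.t.
  u + s1 = 10
  v + s2 = 10
  2u + v + s3 = 21
  2u + v + s4 = 7
  4u + v + s5 = 38
  u, v, s1, s2, s3, s4, s5 ≥ 0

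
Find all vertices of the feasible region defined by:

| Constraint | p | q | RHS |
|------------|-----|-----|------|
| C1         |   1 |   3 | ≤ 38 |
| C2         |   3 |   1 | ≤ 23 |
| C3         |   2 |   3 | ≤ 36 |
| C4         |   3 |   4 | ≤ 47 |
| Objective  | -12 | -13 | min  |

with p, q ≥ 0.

(0, 0), (7.667, 0), (5, 8), (0, 11.75)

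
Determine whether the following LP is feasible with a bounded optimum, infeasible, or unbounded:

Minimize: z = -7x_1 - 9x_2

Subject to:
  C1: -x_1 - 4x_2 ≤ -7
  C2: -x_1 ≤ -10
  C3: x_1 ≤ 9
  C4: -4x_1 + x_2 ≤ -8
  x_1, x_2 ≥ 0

Infeasible (no feasible solution exists)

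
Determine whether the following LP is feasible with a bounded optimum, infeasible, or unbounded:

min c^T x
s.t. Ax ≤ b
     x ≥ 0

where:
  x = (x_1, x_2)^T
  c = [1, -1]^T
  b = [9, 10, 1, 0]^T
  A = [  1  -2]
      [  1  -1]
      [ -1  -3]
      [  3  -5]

Unbounded (objective can decrease without bound)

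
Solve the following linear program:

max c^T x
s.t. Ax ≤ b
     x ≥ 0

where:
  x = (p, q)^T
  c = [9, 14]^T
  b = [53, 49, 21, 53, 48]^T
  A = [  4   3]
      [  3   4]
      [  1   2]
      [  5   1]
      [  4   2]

Evaluate the objective at each vertex of the feasible region:
  z(0, 0) = 0
  z(10.6, 0) = 95.4
  z(9.667, 4.667) = 152.3
  z(9.5, 5) = 155.5
  z(9.286, 5.286) = 157.6
  z(7, 7) = 161  ←
  z(0, 10.5) = 147
The maximum is at p = 7, q = 7.

p = 7, q = 7, z = 161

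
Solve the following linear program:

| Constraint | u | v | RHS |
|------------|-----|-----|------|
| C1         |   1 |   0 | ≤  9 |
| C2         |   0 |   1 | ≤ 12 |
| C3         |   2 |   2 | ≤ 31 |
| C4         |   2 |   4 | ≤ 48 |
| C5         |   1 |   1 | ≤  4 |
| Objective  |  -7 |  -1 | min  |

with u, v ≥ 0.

Evaluate the objective at each vertex of the feasible region:
  z(0, 0) = 0
  z(4, 0) = -28  ←
  z(0, 4) = -4
The minimum is at u = 4, v = 0.

u = 4, v = 0, z = -28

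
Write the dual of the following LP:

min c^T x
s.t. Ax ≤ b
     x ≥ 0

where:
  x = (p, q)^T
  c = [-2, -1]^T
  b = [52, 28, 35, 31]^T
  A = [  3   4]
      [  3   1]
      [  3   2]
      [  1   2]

Primal min cᵀx s.t. Ax ≤ b, x ≥ 0  →  Dual max −bᵀy s.t. Aᵀy ≥ −c, y ≥ 0.

Maximize: z = -52y1 - 28y2 - 35y3 - 31y4

Subject to:
  3y1 + 3y2 + 3y3 + y4 ≥ 2
  4y1 + y2 + 2y3 + 2y4 ≥ 1
  y1, y2, y3, y4 ≥ 0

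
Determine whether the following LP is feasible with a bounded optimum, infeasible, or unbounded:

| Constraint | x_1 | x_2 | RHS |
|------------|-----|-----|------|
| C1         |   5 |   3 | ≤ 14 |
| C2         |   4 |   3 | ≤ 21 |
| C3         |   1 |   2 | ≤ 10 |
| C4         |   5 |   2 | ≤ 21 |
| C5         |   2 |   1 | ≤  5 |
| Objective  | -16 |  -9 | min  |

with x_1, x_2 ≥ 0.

Feasible with a bounded optimal solution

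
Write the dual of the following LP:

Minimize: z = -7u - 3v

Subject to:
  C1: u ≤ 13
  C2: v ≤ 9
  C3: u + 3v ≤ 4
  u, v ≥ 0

Primal min cᵀx s.t. Ax ≤ b, x ≥ 0  →  Dual max −bᵀy s.t. Aᵀy ≥ −c, y ≥ 0.

Maximize: z = -13y1 - 9y2 - 4y3

Subject to:
  y1 + y3 ≥ 7
  y2 + 3y3 ≥ 3
  y1, y2, y3 ≥ 0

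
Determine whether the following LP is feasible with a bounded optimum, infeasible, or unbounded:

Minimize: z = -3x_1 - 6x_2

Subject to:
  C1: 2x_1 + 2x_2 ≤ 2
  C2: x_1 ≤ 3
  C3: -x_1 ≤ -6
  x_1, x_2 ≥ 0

Infeasible (no feasible solution exists)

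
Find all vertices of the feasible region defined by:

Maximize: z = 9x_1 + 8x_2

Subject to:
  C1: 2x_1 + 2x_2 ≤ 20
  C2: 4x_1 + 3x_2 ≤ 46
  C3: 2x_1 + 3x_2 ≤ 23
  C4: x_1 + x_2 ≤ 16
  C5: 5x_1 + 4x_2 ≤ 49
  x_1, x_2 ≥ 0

(0, 0), (9.8, 0), (9, 1), (7, 3), (0, 7.667)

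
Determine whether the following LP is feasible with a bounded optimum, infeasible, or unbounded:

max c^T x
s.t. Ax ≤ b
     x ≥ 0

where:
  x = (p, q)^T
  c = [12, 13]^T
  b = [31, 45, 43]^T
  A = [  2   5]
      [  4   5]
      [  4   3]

Feasible with a bounded optimal solution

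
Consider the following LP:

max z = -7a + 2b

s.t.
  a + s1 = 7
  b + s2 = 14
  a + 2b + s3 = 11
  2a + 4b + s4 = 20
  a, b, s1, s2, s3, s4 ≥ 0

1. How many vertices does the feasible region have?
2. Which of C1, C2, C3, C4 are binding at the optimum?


1. 4
2. C4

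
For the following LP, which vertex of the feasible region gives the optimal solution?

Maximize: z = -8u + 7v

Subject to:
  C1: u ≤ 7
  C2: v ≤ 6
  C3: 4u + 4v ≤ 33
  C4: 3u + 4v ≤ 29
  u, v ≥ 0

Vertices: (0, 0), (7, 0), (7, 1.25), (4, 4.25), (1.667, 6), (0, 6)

Evaluate the objective at each vertex of the feasible region:
  z(0, 0) = 0
  z(7, 0) = -56
  z(7, 1.25) = -47.25
  z(4, 4.25) = -2.25
  z(1.667, 6) = 28.67
  z(0, 6) = 42  ←
The maximum is at u = 0, v = 6.

(0, 6)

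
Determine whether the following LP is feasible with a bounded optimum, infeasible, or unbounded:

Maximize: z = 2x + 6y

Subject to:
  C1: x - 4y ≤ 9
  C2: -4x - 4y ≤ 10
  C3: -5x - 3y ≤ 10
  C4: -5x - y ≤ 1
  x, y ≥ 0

Unbounded (objective can increase without bound)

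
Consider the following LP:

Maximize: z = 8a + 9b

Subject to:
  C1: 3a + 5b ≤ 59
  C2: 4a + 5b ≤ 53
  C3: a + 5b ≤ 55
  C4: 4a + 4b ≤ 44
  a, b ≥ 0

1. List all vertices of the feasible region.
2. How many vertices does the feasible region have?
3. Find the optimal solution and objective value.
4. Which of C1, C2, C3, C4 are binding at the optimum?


1. (0, 0), (11, 0), (2, 9), (0, 10.6)
2. 4
3. a = 2, b = 9, z = 97
4. C2, C4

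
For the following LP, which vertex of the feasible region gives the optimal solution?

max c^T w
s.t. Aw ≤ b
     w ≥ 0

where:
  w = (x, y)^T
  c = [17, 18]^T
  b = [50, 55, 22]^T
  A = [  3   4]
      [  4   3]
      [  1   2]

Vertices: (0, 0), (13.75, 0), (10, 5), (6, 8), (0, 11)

Evaluate the objective at each vertex of the feasible region:
  z(0, 0) = 0
  z(13.75, 0) = 233.8
  z(10, 5) = 260  ←
  z(6, 8) = 246
  z(0, 11) = 198
The maximum is at x = 10, y = 5.

(10, 5)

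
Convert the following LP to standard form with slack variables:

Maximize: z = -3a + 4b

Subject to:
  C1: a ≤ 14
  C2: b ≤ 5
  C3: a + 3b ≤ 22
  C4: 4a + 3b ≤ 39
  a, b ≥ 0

max z = -3a + 4b

s.t.
  a + s1 = 14
  b + s2 = 5
  a + 3b + s3 = 22
  4a + 3b + s4 = 39
  a, b, s1, s2, s3, s4 ≥ 0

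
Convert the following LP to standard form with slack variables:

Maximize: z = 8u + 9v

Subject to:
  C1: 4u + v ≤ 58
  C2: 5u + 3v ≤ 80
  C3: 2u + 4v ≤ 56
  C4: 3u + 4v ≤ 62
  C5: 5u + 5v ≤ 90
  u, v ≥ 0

max z = 8u + 9v

s.t.
  4u + v + s1 = 58
  5u + 3v + s2 = 80
  2u + 4v + s3 = 56
  3u + 4v + s4 = 62
  5u + 5v + s5 = 90
  u, v, s1, s2, s3, s4, s5 ≥ 0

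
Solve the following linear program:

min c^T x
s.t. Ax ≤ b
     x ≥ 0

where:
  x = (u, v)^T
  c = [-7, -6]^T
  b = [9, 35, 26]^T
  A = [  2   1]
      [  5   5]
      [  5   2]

Evaluate the objective at each vertex of the feasible region:
  z(0, 0) = 0
  z(4.5, 0) = -31.5
  z(2, 5) = -44  ←
  z(0, 7) = -42
The minimum is at u = 2, v = 5.

u = 2, v = 5, z = -44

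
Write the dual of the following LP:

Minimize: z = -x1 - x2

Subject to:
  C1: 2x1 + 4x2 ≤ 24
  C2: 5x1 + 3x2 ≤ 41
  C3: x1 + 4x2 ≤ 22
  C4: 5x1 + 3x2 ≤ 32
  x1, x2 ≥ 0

Primal min cᵀx s.t. Ax ≤ b, x ≥ 0  →  Dual max −bᵀy s.t. Aᵀy ≥ −c, y ≥ 0.

Maximize: z = -24y1 - 41y2 - 22y3 - 32y4

Subject to:
  2y1 + 5y2 + y3 + 5y4 ≥ 1
  4y1 + 3y2 + 4y3 + 3y4 ≥ 1
  y1, y2, y3, y4 ≥ 0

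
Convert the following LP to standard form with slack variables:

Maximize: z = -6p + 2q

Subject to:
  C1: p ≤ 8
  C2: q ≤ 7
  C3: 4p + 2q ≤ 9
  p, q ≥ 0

max z = -6p + 2q

s.t.
  p + s1 = 8
  q + s2 = 7
  4p + 2q + s3 = 9
  p, q, s1, s2, s3 ≥ 0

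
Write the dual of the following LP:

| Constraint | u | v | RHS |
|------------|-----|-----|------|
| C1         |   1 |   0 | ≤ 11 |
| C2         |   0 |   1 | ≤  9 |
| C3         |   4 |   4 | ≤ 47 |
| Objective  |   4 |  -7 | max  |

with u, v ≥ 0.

Primal max cᵀx s.t. Ax ≤ b, x ≥ 0  →  Dual min bᵀy s.t. Aᵀy ≥ c, y ≥ 0.

Minimize: z = 11y1 + 9y2 + 47y3

Subject to:
  y1 + 4y3 ≥ 4
  y2 + 4y3 ≥ -7
  y1, y2, y3 ≥ 0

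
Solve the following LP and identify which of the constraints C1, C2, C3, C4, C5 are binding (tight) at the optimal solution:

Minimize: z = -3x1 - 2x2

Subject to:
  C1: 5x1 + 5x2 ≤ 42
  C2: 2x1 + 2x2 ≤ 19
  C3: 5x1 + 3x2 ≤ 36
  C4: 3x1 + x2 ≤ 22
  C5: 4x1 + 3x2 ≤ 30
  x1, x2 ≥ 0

At x1 = 6, x2 = 2, compute slack b - a·x for each constraint:
  C1: 42 − 40 = 2  (slack)
  C2: 19 − 16 = 3  (slack)
  C3: 36 − 36 = 0  (binding)
  C4: 22 − 20 = 2  (slack)
  C5: 30 − 30 = 0  (binding)

Optimal: x1 = 6, x2 = 2
Binding: C3, C5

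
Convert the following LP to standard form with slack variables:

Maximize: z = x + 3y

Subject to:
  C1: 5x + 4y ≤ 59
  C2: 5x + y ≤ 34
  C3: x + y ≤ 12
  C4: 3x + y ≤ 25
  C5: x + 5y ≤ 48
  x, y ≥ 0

max z = x + 3y

s.t.
  5x + 4y + s1 = 59
  5x + y + s2 = 34
  x + y + s3 = 12
  3x + y + s4 = 25
  x + 5y + s5 = 48
  x, y, s1, s2, s3, s4, s5 ≥ 0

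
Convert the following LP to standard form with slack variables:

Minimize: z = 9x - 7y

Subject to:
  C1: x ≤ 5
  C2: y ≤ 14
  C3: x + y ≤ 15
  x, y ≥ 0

min z = 9x - 7y

s.t.
  x + s1 = 5
  y + s2 = 14
  x + y + s3 = 15
  x, y, s1, s2, s3 ≥ 0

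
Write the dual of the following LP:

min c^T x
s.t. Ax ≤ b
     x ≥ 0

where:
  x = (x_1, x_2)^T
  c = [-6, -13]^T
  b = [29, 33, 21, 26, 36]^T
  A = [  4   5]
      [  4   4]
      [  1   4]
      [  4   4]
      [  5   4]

Primal min cᵀx s.t. Ax ≤ b, x ≥ 0  →  Dual max −bᵀy s.t. Aᵀy ≥ −c, y ≥ 0.

Maximize: z = -29y1 - 33y2 - 21y3 - 26y4 - 36y5

Subject to:
  4y1 + 4y2 + y3 + 4y4 + 5y5 ≥ 6
  5y1 + 4y2 + 4y3 + 4y4 + 4y5 ≥ 13
  y1, y2, y3, y4, y5 ≥ 0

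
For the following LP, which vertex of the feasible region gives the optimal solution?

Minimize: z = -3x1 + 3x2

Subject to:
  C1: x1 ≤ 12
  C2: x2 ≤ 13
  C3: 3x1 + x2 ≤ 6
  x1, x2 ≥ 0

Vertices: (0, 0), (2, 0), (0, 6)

Evaluate the objective at each vertex of the feasible region:
  z(0, 0) = 0
  z(2, 0) = -6  ←
  z(0, 6) = 18
The minimum is at x1 = 2, x2 = 0.

(2, 0)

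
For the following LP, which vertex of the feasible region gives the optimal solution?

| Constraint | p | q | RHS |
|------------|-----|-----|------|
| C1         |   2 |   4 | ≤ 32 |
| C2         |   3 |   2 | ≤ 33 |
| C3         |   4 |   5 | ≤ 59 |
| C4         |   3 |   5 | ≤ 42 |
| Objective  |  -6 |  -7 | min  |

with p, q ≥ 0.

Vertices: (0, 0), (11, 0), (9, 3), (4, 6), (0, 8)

Evaluate the objective at each vertex of the feasible region:
  z(0, 0) = 0
  z(11, 0) = -66
  z(9, 3) = -75  ←
  z(4, 6) = -66
  z(0, 8) = -56
The minimum is at p = 9, q = 3.

(9, 3)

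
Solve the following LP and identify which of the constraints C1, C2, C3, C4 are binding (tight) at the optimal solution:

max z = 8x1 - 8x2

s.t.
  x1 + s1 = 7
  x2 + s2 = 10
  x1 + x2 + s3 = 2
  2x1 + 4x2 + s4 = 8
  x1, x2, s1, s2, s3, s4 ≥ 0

At x1 = 2, x2 = 0, compute slack b - a·x for each constraint:
  C1: 7 − 2 = 5  (slack)
  C2: 10 − 0 = 10  (slack)
  C3: 2 − 2 = 0  (binding)
  C4: 8 − 4 = 4  (slack)

Optimal: x1 = 2, x2 = 0
Binding: C3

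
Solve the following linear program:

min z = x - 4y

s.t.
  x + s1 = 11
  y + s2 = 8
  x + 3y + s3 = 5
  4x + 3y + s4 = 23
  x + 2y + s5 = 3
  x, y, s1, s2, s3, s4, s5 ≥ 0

Evaluate the objective at each vertex of the feasible region:
  z(0, 0) = 0
  z(3, 0) = 3
  z(0, 1.5) = -6  ←
The minimum is at x = 0, y = 1.5.

x = 0, y = 1.5, z = -6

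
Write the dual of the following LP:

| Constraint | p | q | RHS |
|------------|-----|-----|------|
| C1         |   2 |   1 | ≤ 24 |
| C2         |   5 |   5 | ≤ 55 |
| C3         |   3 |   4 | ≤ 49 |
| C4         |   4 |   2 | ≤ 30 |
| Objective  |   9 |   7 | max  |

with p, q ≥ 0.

Primal max cᵀx s.t. Ax ≤ b, x ≥ 0  →  Dual min bᵀy s.t. Aᵀy ≥ c, y ≥ 0.

Minimize: z = 24y1 + 55y2 + 49y3 + 30y4

Subject to:
  2y1 + 5y2 + 3y3 + 4y4 ≥ 9
  y1 + 5y2 + 4y3 + 2y4 ≥ 7
  y1, y2, y3, y4 ≥ 0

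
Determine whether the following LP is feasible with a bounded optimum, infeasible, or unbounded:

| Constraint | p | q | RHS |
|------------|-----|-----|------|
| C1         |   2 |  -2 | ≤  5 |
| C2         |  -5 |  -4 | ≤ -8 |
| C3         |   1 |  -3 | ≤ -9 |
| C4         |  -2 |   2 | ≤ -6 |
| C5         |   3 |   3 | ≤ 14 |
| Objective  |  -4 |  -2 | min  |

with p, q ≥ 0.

Infeasible (no feasible solution exists)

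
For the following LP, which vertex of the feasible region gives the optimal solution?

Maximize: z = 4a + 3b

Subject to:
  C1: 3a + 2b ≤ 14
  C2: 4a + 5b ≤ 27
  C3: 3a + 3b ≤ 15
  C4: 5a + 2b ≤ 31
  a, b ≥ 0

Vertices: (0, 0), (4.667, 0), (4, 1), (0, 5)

Evaluate the objective at each vertex of the feasible region:
  z(0, 0) = 0
  z(4.667, 0) = 18.67
  z(4, 1) = 19  ←
  z(0, 5) = 15
The maximum is at a = 4, b = 1.

(4, 1)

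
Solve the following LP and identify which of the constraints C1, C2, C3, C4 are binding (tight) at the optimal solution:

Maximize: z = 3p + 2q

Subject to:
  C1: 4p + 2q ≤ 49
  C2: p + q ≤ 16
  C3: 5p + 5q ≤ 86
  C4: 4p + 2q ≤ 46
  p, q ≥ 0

At p = 7, q = 9, compute slack b - a·x for each constraint:
  C1: 49 − 46 = 3  (slack)
  C2: 16 − 16 = 0  (binding)
  C3: 86 − 80 = 6  (slack)
  C4: 46 − 46 = 0  (binding)

Optimal: p = 7, q = 9
Binding: C2, C4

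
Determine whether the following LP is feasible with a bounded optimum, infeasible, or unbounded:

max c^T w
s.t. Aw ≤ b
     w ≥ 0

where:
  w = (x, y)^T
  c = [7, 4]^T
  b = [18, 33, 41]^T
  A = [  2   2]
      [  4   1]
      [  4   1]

Feasible with a bounded optimal solution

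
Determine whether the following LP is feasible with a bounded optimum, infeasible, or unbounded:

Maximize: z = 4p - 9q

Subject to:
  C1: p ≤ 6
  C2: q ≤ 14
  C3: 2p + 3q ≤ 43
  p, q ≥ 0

Feasible with a bounded optimal solution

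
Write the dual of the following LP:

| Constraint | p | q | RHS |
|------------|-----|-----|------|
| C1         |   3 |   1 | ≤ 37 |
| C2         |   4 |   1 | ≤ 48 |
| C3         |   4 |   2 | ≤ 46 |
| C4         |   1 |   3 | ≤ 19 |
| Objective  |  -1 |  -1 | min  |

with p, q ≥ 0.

Primal min cᵀx s.t. Ax ≤ b, x ≥ 0  →  Dual max −bᵀy s.t. Aᵀy ≥ −c, y ≥ 0.

Maximize: z = -37y1 - 48y2 - 46y3 - 19y4

Subject to:
  3y1 + 4y2 + 4y3 + y4 ≥ 1
  y1 + y2 + 2y3 + 3y4 ≥ 1
  y1, y2, y3, y4 ≥ 0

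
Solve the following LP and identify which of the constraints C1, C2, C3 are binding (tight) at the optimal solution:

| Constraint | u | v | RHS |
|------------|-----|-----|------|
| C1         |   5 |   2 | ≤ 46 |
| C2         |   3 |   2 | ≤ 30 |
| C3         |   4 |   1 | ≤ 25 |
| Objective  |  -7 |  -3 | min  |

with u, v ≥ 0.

At u = 4, v = 9, compute slack b - a·x for each constraint:
  C1: 46 − 38 = 8  (slack)
  C2: 30 − 30 = 0  (binding)
  C3: 25 − 25 = 0  (binding)

Optimal: u = 4, v = 9
Binding: C2, C3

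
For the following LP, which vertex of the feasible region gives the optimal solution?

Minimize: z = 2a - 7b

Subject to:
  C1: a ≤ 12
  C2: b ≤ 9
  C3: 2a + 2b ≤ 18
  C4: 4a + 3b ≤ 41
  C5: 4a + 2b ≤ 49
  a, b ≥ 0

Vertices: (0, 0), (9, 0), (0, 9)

Evaluate the objective at each vertex of the feasible region:
  z(0, 0) = 0
  z(9, 0) = 18
  z(0, 9) = -63  ←
The minimum is at a = 0, b = 9.

(0, 9)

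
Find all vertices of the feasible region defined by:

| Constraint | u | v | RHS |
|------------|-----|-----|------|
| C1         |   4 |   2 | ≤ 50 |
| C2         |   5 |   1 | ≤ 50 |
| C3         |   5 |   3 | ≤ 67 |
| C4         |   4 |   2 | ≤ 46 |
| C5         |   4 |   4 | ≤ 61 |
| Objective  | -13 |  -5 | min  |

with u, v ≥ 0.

(0, 0), (10, 0), (9, 5), (7.75, 7.5), (0, 15.25)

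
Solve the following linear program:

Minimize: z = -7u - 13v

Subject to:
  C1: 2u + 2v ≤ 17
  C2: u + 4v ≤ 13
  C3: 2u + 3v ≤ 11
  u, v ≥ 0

Evaluate the objective at each vertex of the feasible region:
  z(0, 0) = 0
  z(5.5, 0) = -38.5
  z(1, 3) = -46  ←
  z(0, 3.25) = -42.25
The minimum is at u = 1, v = 3.

u = 1, v = 3, z = -46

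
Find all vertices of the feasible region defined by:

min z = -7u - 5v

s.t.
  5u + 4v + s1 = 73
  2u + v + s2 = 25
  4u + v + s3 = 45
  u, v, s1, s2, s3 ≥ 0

(0, 0), (11.25, 0), (10, 5), (9, 7), (0, 18.25)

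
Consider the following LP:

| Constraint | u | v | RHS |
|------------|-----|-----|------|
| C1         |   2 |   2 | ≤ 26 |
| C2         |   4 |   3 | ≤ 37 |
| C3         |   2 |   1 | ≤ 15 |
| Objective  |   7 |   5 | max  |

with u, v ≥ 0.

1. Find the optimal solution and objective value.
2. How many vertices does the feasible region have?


1. u = 4, v = 7, z = 63
2. 4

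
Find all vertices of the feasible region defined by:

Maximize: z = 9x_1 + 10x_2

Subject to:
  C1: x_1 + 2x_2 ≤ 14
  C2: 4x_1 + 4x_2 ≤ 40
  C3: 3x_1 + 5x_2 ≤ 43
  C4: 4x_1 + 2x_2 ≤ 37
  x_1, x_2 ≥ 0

(0, 0), (9.25, 0), (8.5, 1.5), (6, 4), (0, 7)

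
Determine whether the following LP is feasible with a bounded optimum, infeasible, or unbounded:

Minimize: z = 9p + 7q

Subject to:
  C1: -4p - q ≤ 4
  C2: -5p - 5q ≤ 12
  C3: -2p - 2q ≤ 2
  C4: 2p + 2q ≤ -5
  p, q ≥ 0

Infeasible (no feasible solution exists)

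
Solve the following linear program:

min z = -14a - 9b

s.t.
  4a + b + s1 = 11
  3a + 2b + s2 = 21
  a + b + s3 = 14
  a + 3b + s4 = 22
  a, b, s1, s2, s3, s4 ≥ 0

Evaluate the objective at each vertex of the feasible region:
  z(0, 0) = 0
  z(2.75, 0) = -38.5
  z(1, 7) = -77  ←
  z(0, 7.333) = -66
The minimum is at a = 1, b = 7.

a = 1, b = 7, z = -77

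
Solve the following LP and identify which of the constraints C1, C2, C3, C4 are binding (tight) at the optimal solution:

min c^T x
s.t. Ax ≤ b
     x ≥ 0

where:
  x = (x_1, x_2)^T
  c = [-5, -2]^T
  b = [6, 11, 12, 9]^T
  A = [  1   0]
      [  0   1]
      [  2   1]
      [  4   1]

At x_1 = 0, x_2 = 9, compute slack b - a·x for each constraint:
  C1: 6 − 0 = 6  (slack)
  C2: 11 − 9 = 2  (slack)
  C3: 12 − 9 = 3  (slack)
  C4: 9 − 9 = 0  (binding)

Optimal: x_1 = 0, x_2 = 9
Binding: C4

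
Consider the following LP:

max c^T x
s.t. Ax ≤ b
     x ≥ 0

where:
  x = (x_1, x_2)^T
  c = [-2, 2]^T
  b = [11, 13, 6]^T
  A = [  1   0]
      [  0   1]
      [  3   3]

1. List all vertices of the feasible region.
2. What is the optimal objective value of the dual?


1. (0, 0), (2, 0), (0, 2)
2. 4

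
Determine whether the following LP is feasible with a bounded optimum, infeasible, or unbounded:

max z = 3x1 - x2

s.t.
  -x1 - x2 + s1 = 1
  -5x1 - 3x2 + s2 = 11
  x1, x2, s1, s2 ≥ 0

Unbounded (objective can increase without bound)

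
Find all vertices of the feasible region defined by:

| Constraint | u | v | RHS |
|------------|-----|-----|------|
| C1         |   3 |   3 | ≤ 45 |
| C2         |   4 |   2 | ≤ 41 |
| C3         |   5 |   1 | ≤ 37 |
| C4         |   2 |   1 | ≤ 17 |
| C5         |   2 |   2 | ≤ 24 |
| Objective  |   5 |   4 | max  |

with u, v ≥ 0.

(0, 0), (7.4, 0), (6.667, 3.667), (5, 7), (0, 12)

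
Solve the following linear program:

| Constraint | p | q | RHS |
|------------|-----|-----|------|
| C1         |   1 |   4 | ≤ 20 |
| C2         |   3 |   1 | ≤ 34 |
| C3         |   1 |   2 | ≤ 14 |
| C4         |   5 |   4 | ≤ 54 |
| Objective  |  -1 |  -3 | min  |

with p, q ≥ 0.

Evaluate the objective at each vertex of the feasible region:
  z(0, 0) = 0
  z(10.8, 0) = -10.8
  z(8.667, 2.667) = -16.67
  z(8, 3) = -17  ←
  z(0, 5) = -15
The minimum is at p = 8, q = 3.

p = 8, q = 3, z = -17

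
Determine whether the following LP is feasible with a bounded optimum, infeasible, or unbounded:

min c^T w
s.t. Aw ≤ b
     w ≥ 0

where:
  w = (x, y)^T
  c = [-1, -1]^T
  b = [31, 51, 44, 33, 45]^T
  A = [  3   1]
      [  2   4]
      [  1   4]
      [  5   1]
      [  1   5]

Feasible with a bounded optimal solution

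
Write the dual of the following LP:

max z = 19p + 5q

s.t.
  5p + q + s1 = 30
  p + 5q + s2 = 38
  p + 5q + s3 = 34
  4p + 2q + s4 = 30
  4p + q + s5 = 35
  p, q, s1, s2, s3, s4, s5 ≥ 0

Primal max cᵀx s.t. Ax ≤ b, x ≥ 0  →  Dual min bᵀy s.t. Aᵀy ≥ c, y ≥ 0.

Minimize: z = 30y1 + 38y2 + 34y3 + 30y4 + 35y5

Subject to:
  5y1 + y2 + y3 + 4y4 + 4y5 ≥ 19
  y1 + 5y2 + 5y3 + 2y4 + y5 ≥ 5
  y1, y2, y3, y4, y5 ≥ 0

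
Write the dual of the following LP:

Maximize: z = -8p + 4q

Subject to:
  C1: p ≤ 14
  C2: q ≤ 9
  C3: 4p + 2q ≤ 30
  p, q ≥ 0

Primal max cᵀx s.t. Ax ≤ b, x ≥ 0  →  Dual min bᵀy s.t. Aᵀy ≥ c, y ≥ 0.

Minimize: z = 14y1 + 9y2 + 30y3

Subject to:
  y1 + 4y3 ≥ -8
  y2 + 2y3 ≥ 4
  y1, y2, y3 ≥ 0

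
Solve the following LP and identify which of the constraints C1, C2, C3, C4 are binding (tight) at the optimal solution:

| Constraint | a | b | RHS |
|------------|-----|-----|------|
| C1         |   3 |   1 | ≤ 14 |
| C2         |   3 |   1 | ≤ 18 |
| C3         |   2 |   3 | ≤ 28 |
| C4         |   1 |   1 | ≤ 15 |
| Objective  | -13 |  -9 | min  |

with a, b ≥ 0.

At a = 2, b = 8, compute slack b - a·x for each constraint:
  C1: 14 − 14 = 0  (binding)
  C2: 18 − 14 = 4  (slack)
  C3: 28 − 28 = 0  (binding)
  C4: 15 − 10 = 5  (slack)

Optimal: a = 2, b = 8
Binding: C1, C3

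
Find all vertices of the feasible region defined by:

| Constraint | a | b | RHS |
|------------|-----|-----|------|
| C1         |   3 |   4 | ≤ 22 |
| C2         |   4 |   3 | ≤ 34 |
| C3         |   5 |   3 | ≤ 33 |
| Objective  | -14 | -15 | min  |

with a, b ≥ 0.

(0, 0), (6.6, 0), (6, 1), (0, 5.5)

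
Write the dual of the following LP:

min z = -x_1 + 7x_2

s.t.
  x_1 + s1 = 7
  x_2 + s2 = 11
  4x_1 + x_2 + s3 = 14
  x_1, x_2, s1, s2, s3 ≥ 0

Primal min cᵀx s.t. Ax ≤ b, x ≥ 0  →  Dual max −bᵀy s.t. Aᵀy ≥ −c, y ≥ 0.

Maximize: z = -7y1 - 11y2 - 14y3

Subject to:
  y1 + 4y3 ≥ 1
  y2 + y3 ≥ -7
  y1, y2, y3 ≥ 0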